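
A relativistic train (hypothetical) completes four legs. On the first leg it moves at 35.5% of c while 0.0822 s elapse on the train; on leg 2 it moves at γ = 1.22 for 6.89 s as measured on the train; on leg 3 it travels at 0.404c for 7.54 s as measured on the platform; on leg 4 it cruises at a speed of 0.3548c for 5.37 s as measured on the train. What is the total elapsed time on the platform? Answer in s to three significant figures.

Leg 1: β = 0.355; γ = 1/√(1 − 0.355²) = 1/√0.8740 = 1.070; Δt_1 = 1.070 × 0.0822 = 0.08793 s.
Leg 2: γ = 1.22; Δt_2 = 1.220 × 6.89 = 8.406 s.
Leg 3: 7.54 s is already measured on the platform.
Leg 4: γ = 1/√(1 − 0.3548²) = 1/√0.8741 = 1.070; Δt_4 = 1.070 × 5.37 = 5.744 s.
Total: 0.08793 + 8.406 + 7.540 + 5.744 s.

Δt = 21.8 s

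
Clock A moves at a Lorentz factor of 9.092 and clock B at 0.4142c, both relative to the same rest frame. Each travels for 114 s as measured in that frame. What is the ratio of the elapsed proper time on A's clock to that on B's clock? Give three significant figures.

τ_A/τ_B = 0.121

A: γ = 9.092. B: γ = 1/√(1 − 0.4142²) = 1/√0.8284 = 1.099.
τ_A/τ_B = γ_B/γ_A = 1.099/9.092 = 0.1208, so τ_A/τ_B = 0.1208.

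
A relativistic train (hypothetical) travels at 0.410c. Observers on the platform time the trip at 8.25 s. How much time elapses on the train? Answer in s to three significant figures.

γ = 1/√(1 − 0.410²) = 1/√0.8319 = 1.096
The interval measured on the platform is the dilated one; the clock on the train measures the proper time τ = Δt/γ = 8.25/1.096 s.

τ = 7.52 s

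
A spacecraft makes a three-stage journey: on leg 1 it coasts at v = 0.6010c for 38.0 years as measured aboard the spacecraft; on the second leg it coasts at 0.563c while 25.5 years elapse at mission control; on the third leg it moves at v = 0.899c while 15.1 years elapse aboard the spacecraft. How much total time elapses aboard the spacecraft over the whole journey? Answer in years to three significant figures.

τ = 74.2 years

Leg 1: 38.0 years is already measured aboard the spacecraft.
Leg 2: γ = 1/√(1 − 0.563²) = 1/√0.6830 = 1.210; τ_2 = 25.5/1.210 = 21.07 years.
Leg 3: 15.1 years is already measured aboard the spacecraft.
Total: 38.00 + 21.07 + 15.10 years.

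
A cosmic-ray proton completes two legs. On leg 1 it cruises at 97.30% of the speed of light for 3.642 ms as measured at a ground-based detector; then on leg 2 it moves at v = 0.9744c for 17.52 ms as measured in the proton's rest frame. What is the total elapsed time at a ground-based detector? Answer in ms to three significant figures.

Leg 1: 3.642 ms is already measured at a ground-based detector.
Leg 2: γ = 1/√(1 − 0.9744²) = 1/√0.05054 = 4.448; Δt_2 = 4.448 × 17.52 = 77.93 ms.
Total: 3.642 + 77.93 ms.

Δt = 81.6 ms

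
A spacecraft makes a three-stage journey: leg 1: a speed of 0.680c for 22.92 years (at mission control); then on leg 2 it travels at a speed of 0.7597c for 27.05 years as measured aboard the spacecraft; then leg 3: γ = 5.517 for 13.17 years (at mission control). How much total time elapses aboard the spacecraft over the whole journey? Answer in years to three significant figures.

τ = 46.2 years

Leg 1: γ = 1/√(1 − 0.680²) = 1/√0.5376 = 1.364; τ_1 = 22.92/1.364 = 16.81 years.
Leg 2: 27.05 years is already measured aboard the spacecraft.
Leg 3: γ = 5.517; τ_3 = 13.17/5.517 = 2.387 years.
Total: 16.81 + 27.05 + 2.387 years.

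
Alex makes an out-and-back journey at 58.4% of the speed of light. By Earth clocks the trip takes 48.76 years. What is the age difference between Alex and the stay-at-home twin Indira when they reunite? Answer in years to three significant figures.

Δt − τ = 9.18 years

β = 0.584; γ = 1/√(1 − 0.584²) = 1/√0.6589 = 1.232
Alex's elapsed proper time: τ = 48.76/1.232 = 39.58 years.
Age gap = Δt − τ = 48.76 − 39.58 years.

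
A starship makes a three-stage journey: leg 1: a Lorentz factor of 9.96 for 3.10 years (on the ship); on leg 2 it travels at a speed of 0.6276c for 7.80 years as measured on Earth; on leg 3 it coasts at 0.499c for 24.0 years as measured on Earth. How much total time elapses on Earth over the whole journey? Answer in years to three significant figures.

Leg 1: γ = 9.96; Δt_1 = 9.960 × 3.10 = 30.88 years.
Leg 2: 7.80 years is already measured on Earth.
Leg 3: 24.0 years is already measured on Earth.
Total: 30.88 + 7.800 + 24.00 years.

Δt = 62.7 years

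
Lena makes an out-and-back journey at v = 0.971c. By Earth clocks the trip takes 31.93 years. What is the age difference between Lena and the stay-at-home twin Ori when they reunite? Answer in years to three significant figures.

γ = 1/√(1 − 0.971²) = 1/√0.05716 = 4.183
Lena's elapsed proper time: τ = 31.93/4.183 = 7.634 years.
Age gap = Δt − τ = 31.93 − 7.634 years.

Δt − τ = 24.3 years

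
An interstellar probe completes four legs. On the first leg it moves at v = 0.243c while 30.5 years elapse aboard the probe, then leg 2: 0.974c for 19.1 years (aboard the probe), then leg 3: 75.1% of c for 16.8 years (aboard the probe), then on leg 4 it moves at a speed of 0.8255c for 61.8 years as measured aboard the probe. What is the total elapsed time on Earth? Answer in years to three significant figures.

Δt = 251 years

Leg 1: γ = 1/√(1 − 0.243²) = 1/√0.9410 = 1.031; Δt_1 = 1.031 × 30.5 = 31.44 years.
Leg 2: γ = 1/√(1 − 0.974²) = 1/√0.05132 = 4.414; Δt_2 = 4.414 × 19.1 = 84.31 years.
Leg 3: β = 0.751; γ = 1/√(1 − 0.751²) = 1/√0.4360 = 1.514; Δt_3 = 1.514 × 16.8 = 25.44 years.
Leg 4: γ = 1/√(1 − 0.8255²) = 1/√0.3185 = 1.772; Δt_4 = 1.772 × 61.8 = 109.5 years.
Total: 31.44 + 84.31 + 25.44 + 109.5 years.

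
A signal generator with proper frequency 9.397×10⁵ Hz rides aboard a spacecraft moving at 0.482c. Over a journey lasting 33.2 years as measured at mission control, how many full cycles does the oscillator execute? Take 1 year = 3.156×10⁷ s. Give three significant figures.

γ = 1/√(1 − 0.482²) = 1/√0.7677 = 1.141
The oscillator's own cycle count is N = f × τ where τ is the proper time aboard the spacecraft. τ = Δt/γ = 33.2/1.141 = 29.09 years = 9.180×10⁸ s.
N = 9.397×10⁵ × 9.180×10⁸ = 8.627×10¹⁴.

N = 8.63×10¹⁴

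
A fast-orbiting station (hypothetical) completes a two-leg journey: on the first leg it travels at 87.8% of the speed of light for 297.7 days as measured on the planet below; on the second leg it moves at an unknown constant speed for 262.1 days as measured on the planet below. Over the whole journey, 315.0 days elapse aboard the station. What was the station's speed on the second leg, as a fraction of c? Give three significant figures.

Leg 1: β = 0.878; γ = 1/√(1 − 0.878²) = 1/√0.2291 = 2.089; τ_1 = 297.7/2.089 = 142.5 days.
Leg 2: speed unknown; τ_2 = 262.1/γ_2.
Total proper time: 142.5 + τ_2 = 315.0, so τ_2 = 315.0 − 142.5 = 172.5 days.
γ_2 = 262.1/172.5 = 1.519; β = √(1 − 1/γ²) = √0.5668.

β = 0.753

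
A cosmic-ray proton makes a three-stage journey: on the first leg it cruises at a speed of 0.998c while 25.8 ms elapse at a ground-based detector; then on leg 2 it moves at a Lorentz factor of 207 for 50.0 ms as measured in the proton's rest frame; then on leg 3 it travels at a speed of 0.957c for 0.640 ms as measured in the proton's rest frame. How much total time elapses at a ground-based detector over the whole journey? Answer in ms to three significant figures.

Leg 1: 25.8 ms is already measured at a ground-based detector.
Leg 2: γ = 207; Δt_2 = 207.0 × 50.0 = 1.035×10⁴ ms.
Leg 3: γ = 1/√(1 − 0.957²) = 1/√0.08415 = 3.447; Δt_3 = 3.447 × 0.640 = 2.206 ms.
Total: 25.80 + 1.035×10⁴ + 2.206 ms.

Δt = 1.04×10⁴ ms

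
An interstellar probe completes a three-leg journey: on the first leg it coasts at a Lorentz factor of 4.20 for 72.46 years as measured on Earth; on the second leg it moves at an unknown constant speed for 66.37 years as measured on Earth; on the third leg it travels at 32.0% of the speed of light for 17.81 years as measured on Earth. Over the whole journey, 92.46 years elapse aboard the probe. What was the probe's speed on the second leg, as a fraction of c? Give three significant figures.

β = 0.477

Leg 1: γ = 4.20; τ_1 = 72.46/4.200 = 17.25 years.
Leg 2: speed unknown; τ_2 = 66.37/γ_2.
Leg 3: β = 0.320; γ = 1/√(1 − 0.320²) = 1/√0.8976 = 1.056; τ_3 = 17.81/1.056 = 16.87 years.
Total proper time: 17.25 + τ_2 + 16.87 = 92.46, so τ_2 = 92.46 − 34.13 = 58.33 years.
γ_2 = 66.37/58.33 = 1.138; β = √(1 − 1/γ²) = √0.2275.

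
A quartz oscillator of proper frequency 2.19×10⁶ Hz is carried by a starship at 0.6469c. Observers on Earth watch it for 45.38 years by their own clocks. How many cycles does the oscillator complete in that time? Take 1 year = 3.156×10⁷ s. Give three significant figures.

γ = 1/√(1 − 0.6469²) = 1/√0.5815 = 1.311
During 45.38 years of lab time, the oscillator's proper time advances by τ = Δt/γ = 45.38/1.311 = 34.61 years = 1.092×10⁹ s.
N = f × τ = 2.19×10⁶ × 1.092×10⁹ = 2.392×10¹⁵.

N = 2.39×10¹⁵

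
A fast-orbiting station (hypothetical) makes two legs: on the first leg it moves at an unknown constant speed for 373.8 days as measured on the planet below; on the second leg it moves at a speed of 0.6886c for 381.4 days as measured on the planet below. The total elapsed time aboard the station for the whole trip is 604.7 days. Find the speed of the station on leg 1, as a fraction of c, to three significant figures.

β = 0.479

Leg 1: speed unknown; τ_1 = 373.8/γ_1.
Leg 2: γ = 1/√(1 − 0.6886²) = 1/√0.5258 = 1.379; τ_2 = 381.4/1.379 = 276.6 days.
Total proper time: τ_1 + 276.6 = 604.7, so τ_1 = 604.7 − 276.6 = 328.1 days.
γ_1 = 373.8/328.1 = 1.139; β = √(1 − 1/γ²) = √0.2294.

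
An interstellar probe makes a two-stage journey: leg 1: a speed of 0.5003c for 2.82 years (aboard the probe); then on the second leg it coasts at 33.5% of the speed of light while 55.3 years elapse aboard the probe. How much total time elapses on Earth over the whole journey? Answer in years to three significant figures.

Δt = 61.9 years

Leg 1: γ = 1/√(1 − 0.5003²) = 1/√0.7497 = 1.155; Δt_1 = 1.155 × 2.82 = 3.257 years.
Leg 2: β = 0.335; γ = 1/√(1 − 0.335²) = 1/√0.8878 = 1.061; Δt_2 = 1.061 × 55.3 = 58.69 years.
Total: 3.257 + 58.69 years.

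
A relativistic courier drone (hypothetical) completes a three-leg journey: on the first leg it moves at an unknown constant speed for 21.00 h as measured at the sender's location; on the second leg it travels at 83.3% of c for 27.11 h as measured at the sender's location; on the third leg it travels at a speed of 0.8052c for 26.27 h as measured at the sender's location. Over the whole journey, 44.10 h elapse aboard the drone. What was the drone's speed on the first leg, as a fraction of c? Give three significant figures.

Leg 1: speed unknown; τ_1 = 21.00/γ_1.
Leg 2: β = 0.833; γ = 1/√(1 − 0.833²) = 1/√0.3061 = 1.807; τ_2 = 27.11/1.807 = 15.00 h.
Leg 3: γ = 1/√(1 − 0.8052²) = 1/√0.3517 = 1.686; τ_3 = 26.27/1.686 = 15.58 h.
Total proper time: τ_1 + 15.00 + 15.58 = 44.10, so τ_1 = 44.10 − 30.58 = 13.52 h.
γ_1 = 21.00/13.52 = 1.553; β = √(1 − 1/γ²) = √0.5854.

β = 0.765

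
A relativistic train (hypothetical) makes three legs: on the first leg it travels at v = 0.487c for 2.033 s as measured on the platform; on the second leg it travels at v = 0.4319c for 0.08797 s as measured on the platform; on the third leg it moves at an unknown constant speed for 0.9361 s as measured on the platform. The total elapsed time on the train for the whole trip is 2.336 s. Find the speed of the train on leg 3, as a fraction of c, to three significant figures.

Leg 1: γ = 1/√(1 − 0.487²) = 1/√0.7628 = 1.145; τ_1 = 2.033/1.145 = 1.776 s.
Leg 2: γ = 1/√(1 − 0.4319²) = 1/√0.8135 = 1.109; τ_2 = 0.08797/1.109 = 0.07934 s.
Leg 3: speed unknown; τ_3 = 0.9361/γ_3.
Total proper time: 1.776 + 0.07934 + τ_3 = 2.336, so τ_3 = 2.336 − 1.855 = 0.4810 s.
γ_3 = 0.9361/0.4810 = 1.946; β = √(1 − 1/γ²) = √0.7359.

β = 0.858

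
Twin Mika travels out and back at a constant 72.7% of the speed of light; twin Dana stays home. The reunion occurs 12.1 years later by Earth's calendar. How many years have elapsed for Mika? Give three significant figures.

τ = 8.31 years

β = 0.727; γ = 1/√(1 − 0.727²) = 1/√0.4715 = 1.456
Mika's clock measures proper time along the trip: τ = Δt/γ = 12.1/1.456 years.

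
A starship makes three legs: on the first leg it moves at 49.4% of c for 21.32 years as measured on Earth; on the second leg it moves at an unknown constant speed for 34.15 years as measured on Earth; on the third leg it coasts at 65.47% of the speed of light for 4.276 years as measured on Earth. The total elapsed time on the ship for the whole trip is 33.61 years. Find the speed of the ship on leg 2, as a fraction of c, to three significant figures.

β = 0.938

Leg 1: β = 0.494; γ = 1/√(1 − 0.494²) = 1/√0.7560 = 1.150; τ_1 = 21.32/1.150 = 18.54 years.
Leg 2: speed unknown; τ_2 = 34.15/γ_2.
Leg 3: β = 0.6547; γ = 1/√(1 − 0.6547²) = 1/√0.5714 = 1.323; τ_3 = 4.276/1.323 = 3.232 years.
Total proper time: 18.54 + τ_2 + 3.232 = 33.61, so τ_2 = 33.61 − 21.77 = 11.84 years.
γ_2 = 34.15/11.84 = 2.884; β = √(1 − 1/γ²) = √0.8798.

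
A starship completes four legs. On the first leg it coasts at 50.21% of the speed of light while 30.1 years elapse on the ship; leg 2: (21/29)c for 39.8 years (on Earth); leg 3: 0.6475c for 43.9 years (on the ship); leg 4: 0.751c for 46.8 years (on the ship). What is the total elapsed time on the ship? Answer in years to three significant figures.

Leg 1: 30.1 years is already measured on the ship.
Leg 2: γ = 1/√(1 − (21/29)²) = 29/20 = 1.450; τ_2 = 39.8/1.450 = 27.45 years.
Leg 3: 43.9 years is already measured on the ship.
Leg 4: 46.8 years is already measured on the ship.
Total: 30.10 + 27.45 + 43.90 + 46.80 years.

τ = 148 years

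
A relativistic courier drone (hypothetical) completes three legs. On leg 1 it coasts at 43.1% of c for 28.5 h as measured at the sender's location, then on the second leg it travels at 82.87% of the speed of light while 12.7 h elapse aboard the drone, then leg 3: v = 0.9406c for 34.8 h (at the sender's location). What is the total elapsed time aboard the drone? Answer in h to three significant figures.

Leg 1: β = 0.431; γ = 1/√(1 − 0.431²) = 1/√0.8142 = 1.108; τ_1 = 28.5/1.108 = 25.72 h.
Leg 2: 12.7 h is already measured aboard the drone.
Leg 3: γ = 1/√(1 − 0.9406²) = 1/√0.1153 = 2.945; τ_3 = 34.8/2.945 = 11.82 h.
Total: 25.72 + 12.70 + 11.82 h.

τ = 50.2 h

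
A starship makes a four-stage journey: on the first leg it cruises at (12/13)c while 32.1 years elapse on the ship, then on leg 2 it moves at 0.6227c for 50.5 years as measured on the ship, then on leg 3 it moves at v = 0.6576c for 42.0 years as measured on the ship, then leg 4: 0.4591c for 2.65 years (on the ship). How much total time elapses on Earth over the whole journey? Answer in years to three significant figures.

Δt = 207 years

Leg 1: γ = 1/√(1 − (12/13)²) = 13/5 = 2.600; Δt_1 = 2.600 × 32.1 = 83.46 years.
Leg 2: γ = 1/√(1 − 0.6227²) = 1/√0.6122 = 1.278; Δt_2 = 1.278 × 50.5 = 64.54 years.
Leg 3: γ = 1/√(1 − 0.6576²) = 1/√0.5676 = 1.327; Δt_3 = 1.327 × 42.0 = 55.75 years.
Leg 4: γ = 1/√(1 − 0.4591²) = 1/√0.7892 = 1.126; Δt_4 = 1.126 × 2.65 = 2.983 years.
Total: 83.46 + 64.54 + 55.75 + 2.983 years.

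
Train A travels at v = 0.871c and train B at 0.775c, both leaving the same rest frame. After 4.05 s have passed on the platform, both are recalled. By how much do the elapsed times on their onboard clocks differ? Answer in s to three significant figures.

|τ_A − τ_B| = 0.570 s

A: γ = 1/√(1 − 0.871²) = 1/√0.2414 = 2.035; τ_A = 4.05/2.035 = 1.990 s.
B: γ = 1/√(1 − 0.775²) = 1/√0.3994 = 1.582; τ_B = 4.05/1.582 = 2.559 s.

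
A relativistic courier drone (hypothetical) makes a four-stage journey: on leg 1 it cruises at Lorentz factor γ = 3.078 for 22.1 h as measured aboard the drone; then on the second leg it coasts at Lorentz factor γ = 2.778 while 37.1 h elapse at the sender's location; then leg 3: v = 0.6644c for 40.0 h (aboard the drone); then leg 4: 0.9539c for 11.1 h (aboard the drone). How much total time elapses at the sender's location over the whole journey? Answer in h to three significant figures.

Δt = 196 h

Leg 1: γ = 3.078; Δt_1 = 3.078 × 22.1 = 68.02 h.
Leg 2: 37.1 h is already measured at the sender's location.
Leg 3: γ = 1/√(1 − 0.6644²) = 1/√0.5586 = 1.338; Δt_3 = 1.338 × 40.0 = 53.52 h.
Leg 4: γ = 1/√(1 − 0.9539²) = 1/√0.09007 = 3.332; Δt_4 = 3.332 × 11.1 = 36.98 h.
Total: 68.02 + 37.10 + 53.52 + 36.98 h.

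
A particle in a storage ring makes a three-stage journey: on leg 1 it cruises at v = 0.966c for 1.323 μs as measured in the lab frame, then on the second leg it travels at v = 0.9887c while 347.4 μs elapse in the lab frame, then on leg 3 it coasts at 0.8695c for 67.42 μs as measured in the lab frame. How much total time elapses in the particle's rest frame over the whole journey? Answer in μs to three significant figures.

Leg 1: γ = 1/√(1 − 0.966²) = 1/√0.06684 = 3.868; τ_1 = 1.323/3.868 = 0.3421 μs.
Leg 2: γ = 1/√(1 − 0.9887²) = 1/√0.02247 = 6.671; τ_2 = 347.4/6.671 = 52.08 μs.
Leg 3: γ = 1/√(1 − 0.8695²) = 1/√0.2440 = 2.025; τ_3 = 67.42/2.025 = 33.30 μs.
Total: 0.3421 + 52.08 + 33.30 μs.

τ = 85.7 μs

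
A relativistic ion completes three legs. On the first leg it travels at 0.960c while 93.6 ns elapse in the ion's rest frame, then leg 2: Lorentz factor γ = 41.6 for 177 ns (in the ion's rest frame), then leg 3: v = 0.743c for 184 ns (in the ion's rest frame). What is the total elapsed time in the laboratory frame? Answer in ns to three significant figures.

Leg 1: γ = 1/√(1 − 0.960²) = 25/7 ≈ 3.571; Δt_1 = 3.571 × 93.6 = 334.3 ns.
Leg 2: γ = 41.6; Δt_2 = 41.60 × 177 = 7363 ns.
Leg 3: γ = 1/√(1 − 0.743²) = 1/√0.4480 = 1.494; Δt_3 = 1.494 × 184 = 274.9 ns.
Total: 334.3 + 7363 + 274.9 ns.

Δt = 7970 ns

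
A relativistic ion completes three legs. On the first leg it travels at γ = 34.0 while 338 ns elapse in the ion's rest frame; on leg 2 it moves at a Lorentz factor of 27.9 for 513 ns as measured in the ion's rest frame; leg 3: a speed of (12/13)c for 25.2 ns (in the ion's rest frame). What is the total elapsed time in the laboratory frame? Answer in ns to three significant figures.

Leg 1: γ = 34.0; Δt_1 = 34.00 × 338 = 1.149×10⁴ ns.
Leg 2: γ = 27.9; Δt_2 = 27.90 × 513 = 1.431×10⁴ ns.
Leg 3: γ = 1/√(1 − (12/13)²) = 13/5 = 2.600; Δt_3 = 2.600 × 25.2 = 65.52 ns.
Total: 1.149×10⁴ + 1.431×10⁴ + 65.52 ns.

Δt = 2.59×10⁴ ns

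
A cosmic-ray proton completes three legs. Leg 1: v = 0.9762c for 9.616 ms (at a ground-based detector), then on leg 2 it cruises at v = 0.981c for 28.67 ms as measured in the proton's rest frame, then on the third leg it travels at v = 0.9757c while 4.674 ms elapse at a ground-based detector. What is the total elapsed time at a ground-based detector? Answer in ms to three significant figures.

Δt = 162 ms

Leg 1: 9.616 ms is already measured at a ground-based detector.
Leg 2: γ = 1/√(1 − 0.981²) = 1/√0.03764 = 5.154; Δt_2 = 5.154 × 28.67 = 147.8 ms.
Leg 3: 4.674 ms is already measured at a ground-based detector.
Total: 9.616 + 147.8 + 4.674 ms.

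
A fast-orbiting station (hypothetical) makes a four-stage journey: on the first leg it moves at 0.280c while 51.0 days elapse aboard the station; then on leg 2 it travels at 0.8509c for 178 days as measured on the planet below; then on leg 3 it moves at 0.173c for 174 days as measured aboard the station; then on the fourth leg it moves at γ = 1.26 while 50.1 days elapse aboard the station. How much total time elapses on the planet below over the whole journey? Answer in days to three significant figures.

Leg 1: γ = 1/√(1 − 0.280²) = 25/24 ≈ 1.042; Δt_1 = 1.042 × 51.0 = 53.13 days.
Leg 2: 178 days is already measured on the planet below.
Leg 3: γ = 1/√(1 − 0.173²) = 1/√0.9701 = 1.015; Δt_3 = 1.015 × 174 = 176.7 days.
Leg 4: γ = 1.26; Δt_4 = 1.260 × 50.1 = 63.13 days.
Total: 53.13 + 178.0 + 176.7 + 63.13 days.

Δt = 471 days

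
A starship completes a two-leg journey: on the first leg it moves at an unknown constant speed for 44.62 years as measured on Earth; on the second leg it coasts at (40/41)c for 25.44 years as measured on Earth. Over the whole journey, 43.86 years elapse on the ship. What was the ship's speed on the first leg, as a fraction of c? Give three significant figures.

β = 0.514

Leg 1: speed unknown; τ_1 = 44.62/γ_1.
Leg 2: γ = 1/√(1 − (40/41)²) = 41/9 ≈ 4.556; τ_2 = 25.44/4.556 = 5.584 years.
Total proper time: τ_1 + 5.584 = 43.86, so τ_1 = 43.86 − 5.584 = 38.28 years.
γ_1 = 44.62/38.28 = 1.166; β = √(1 − 1/γ²) = √0.2642.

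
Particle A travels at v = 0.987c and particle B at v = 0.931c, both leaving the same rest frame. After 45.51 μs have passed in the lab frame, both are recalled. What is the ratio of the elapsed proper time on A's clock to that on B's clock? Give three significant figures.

A: γ = 1/√(1 − 0.987²) = 1/√0.02583 = 6.222. B: γ = 1/√(1 − 0.931²) = 1/√0.1332 = 2.740.
τ_A/τ_B = γ_B/γ_A = 2.740/6.222 = 0.4403, so τ_A/τ_B = 0.4403.

τ_A/τ_B = 0.440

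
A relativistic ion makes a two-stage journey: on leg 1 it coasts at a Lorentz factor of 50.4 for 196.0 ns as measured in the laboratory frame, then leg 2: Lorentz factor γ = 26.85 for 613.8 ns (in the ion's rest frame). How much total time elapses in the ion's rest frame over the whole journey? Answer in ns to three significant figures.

Leg 1: γ = 50.4; τ_1 = 196.0/50.40 = 3.889 ns.
Leg 2: 613.8 ns is already measured in the ion's rest frame.
Total: 3.889 + 613.8 ns.

τ = 618 ns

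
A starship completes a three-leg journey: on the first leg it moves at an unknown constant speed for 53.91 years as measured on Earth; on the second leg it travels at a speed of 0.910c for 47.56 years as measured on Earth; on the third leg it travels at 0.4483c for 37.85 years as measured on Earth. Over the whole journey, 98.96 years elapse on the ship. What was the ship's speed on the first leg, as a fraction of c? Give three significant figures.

β = 0.539

Leg 1: speed unknown; τ_1 = 53.91/γ_1.
Leg 2: γ = 1/√(1 − 0.910²) = 1/√0.1719 = 2.412; τ_2 = 47.56/2.412 = 19.72 years.
Leg 3: γ = 1/√(1 − 0.4483²) = 1/√0.7990 = 1.119; τ_3 = 37.85/1.119 = 33.83 years.
Total proper time: τ_1 + 19.72 + 33.83 = 98.96, so τ_1 = 98.96 − 53.55 = 45.41 years.
γ_1 = 53.91/45.41 = 1.187; β = √(1 − 1/γ²) = √0.2906.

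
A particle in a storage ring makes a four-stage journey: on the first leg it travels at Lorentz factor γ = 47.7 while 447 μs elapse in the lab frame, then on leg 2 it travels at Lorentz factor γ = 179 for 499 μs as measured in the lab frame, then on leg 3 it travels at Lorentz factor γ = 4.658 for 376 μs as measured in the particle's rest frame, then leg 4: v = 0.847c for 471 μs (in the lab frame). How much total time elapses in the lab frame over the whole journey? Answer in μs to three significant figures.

Δt = 3170 μs

Leg 1: 447 μs is already measured in the lab frame.
Leg 2: 499 μs is already measured in the lab frame.
Leg 3: γ = 4.658; Δt_3 = 4.658 × 376 = 1751 μs.
Leg 4: 471 μs is already measured in the lab frame.
Total: 447.0 + 499.0 + 1751 + 471.0 μs.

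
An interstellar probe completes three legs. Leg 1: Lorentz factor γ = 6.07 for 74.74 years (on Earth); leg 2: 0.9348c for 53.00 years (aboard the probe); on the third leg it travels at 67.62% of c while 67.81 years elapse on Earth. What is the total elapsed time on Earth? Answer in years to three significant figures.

Leg 1: 74.74 years is already measured on Earth.
Leg 2: γ = 1/√(1 − 0.9348²) = 1/√0.1261 = 2.816; Δt_2 = 2.816 × 53.00 = 149.2 years.
Leg 3: 67.81 years is already measured on Earth.
Total: 74.74 + 149.2 + 67.81 years.

Δt = 292 years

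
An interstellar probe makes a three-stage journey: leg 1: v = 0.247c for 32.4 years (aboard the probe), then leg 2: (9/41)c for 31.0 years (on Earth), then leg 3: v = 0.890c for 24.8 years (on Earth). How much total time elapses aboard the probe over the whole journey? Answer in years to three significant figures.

τ = 74.0 years

Leg 1: 32.4 years is already measured aboard the probe.
Leg 2: γ = 1/√(1 − (9/41)²) = 41/40 = 1.025; τ_2 = 31.0/1.025 = 30.24 years.
Leg 3: γ = 1/√(1 − 0.890²) = 1/√0.2079 = 2.193; τ_3 = 24.8/2.193 = 11.31 years.
Total: 32.40 + 30.24 + 11.31 years.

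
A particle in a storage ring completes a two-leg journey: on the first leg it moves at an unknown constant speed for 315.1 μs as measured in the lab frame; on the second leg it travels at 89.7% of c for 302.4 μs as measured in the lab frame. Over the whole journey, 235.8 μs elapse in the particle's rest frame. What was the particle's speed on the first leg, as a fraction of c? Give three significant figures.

β = 0.946

Leg 1: speed unknown; τ_1 = 315.1/γ_1.
Leg 2: β = 0.897; γ = 1/√(1 − 0.897²) = 1/√0.1954 = 2.262; τ_2 = 302.4/2.262 = 133.7 μs.
Total proper time: τ_1 + 133.7 = 235.8, so τ_1 = 235.8 − 133.7 = 102.1 μs.
γ_1 = 315.1/102.1 = 3.085; β = √(1 − 1/γ²) = √0.8949.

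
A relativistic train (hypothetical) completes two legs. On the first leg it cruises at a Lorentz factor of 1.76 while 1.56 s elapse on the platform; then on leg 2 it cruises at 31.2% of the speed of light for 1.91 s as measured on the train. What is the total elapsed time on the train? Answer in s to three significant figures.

τ = 2.80 s

Leg 1: γ = 1.76; τ_1 = 1.56/1.760 = 0.8864 s.
Leg 2: 1.91 s is already measured on the train.
Total: 0.8864 + 1.910 s.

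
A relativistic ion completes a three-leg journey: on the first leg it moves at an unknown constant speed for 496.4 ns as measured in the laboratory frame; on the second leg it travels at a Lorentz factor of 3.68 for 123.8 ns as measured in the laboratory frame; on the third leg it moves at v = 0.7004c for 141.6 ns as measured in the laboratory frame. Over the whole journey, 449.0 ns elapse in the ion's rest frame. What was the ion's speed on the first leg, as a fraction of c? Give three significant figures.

Leg 1: speed unknown; τ_1 = 496.4/γ_1.
Leg 2: γ = 3.68; τ_2 = 123.8/3.680 = 33.64 ns.
Leg 3: γ = 1/√(1 − 0.7004²) = 1/√0.5094 = 1.401; τ_3 = 141.6/1.401 = 101.1 ns.
Total proper time: τ_1 + 33.64 + 101.1 = 449.0, so τ_1 = 449.0 − 134.7 = 314.3 ns.
γ_1 = 496.4/314.3 = 1.579; β = √(1 − 1/γ²) = √0.5991.

β = 0.774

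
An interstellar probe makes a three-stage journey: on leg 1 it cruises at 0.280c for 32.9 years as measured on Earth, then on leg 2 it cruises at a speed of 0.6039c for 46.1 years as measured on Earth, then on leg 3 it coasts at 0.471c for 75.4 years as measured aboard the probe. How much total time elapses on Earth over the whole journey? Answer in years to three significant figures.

Δt = 164 years

Leg 1: 32.9 years is already measured on Earth.
Leg 2: 46.1 years is already measured on Earth.
Leg 3: γ = 1/√(1 − 0.471²) = 1/√0.7782 = 1.134; Δt_3 = 1.134 × 75.4 = 85.47 years.
Total: 32.90 + 46.10 + 85.47 years.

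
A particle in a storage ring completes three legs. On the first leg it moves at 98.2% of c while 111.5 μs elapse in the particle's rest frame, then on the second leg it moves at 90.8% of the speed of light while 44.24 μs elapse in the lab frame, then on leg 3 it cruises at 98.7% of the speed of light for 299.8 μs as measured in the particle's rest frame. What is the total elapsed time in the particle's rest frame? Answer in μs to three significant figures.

Leg 1: 111.5 μs is already measured in the particle's rest frame.
Leg 2: β = 0.908; γ = 1/√(1 − 0.908²) = 1/√0.1755 = 2.387; τ_2 = 44.24/2.387 = 18.54 μs.
Leg 3: 299.8 μs is already measured in the particle's rest frame.
Total: 111.5 + 18.54 + 299.8 μs.

τ = 430 μs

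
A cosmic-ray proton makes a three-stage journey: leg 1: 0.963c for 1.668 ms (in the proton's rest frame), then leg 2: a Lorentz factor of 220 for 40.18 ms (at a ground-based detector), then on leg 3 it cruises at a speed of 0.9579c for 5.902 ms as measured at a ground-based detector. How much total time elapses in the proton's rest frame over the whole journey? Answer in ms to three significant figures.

Leg 1: 1.668 ms is already measured in the proton's rest frame.
Leg 2: γ = 220; τ_2 = 40.18/220.0 = 0.1826 ms.
Leg 3: γ = 1/√(1 − 0.9579²) = 1/√0.08243 = 3.483; τ_3 = 5.902/3.483 = 1.694 ms.
Total: 1.668 + 0.1826 + 1.694 ms.

τ = 3.55 ms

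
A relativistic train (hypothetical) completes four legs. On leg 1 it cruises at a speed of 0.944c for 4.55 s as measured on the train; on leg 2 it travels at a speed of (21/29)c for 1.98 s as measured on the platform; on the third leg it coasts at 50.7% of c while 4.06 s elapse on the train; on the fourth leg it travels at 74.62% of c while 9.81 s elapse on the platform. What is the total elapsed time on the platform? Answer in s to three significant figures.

Δt = 30.3 s

Leg 1: γ = 1/√(1 − 0.944²) = 1/√0.1089 = 3.031; Δt_1 = 3.031 × 4.55 = 13.79 s.
Leg 2: 1.98 s is already measured on the platform.
Leg 3: β = 0.507; γ = 1/√(1 − 0.507²) = 1/√0.7430 = 1.160; Δt_3 = 1.160 × 4.06 = 4.710 s.
Leg 4: 9.81 s is already measured on the platform.
Total: 13.79 + 1.980 + 4.710 + 9.810 s.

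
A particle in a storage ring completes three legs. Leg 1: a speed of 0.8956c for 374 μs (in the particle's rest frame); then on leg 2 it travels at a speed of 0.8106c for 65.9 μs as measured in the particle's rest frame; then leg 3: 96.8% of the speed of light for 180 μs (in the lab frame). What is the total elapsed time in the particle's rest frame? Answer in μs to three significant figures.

τ = 485 μs

Leg 1: 374 μs is already measured in the particle's rest frame.
Leg 2: 65.9 μs is already measured in the particle's rest frame.
Leg 3: β = 0.968; γ = 1/√(1 − 0.968²) = 1/√0.06298 = 3.985; τ_3 = 180/3.985 = 45.17 μs.
Total: 374.0 + 65.90 + 45.17 μs.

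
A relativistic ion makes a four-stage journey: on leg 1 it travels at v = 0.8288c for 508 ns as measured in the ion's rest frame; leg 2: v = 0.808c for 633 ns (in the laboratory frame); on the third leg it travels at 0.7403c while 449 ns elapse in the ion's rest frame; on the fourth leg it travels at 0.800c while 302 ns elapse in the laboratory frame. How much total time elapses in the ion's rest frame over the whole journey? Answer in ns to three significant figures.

τ = 1510 ns

Leg 1: 508 ns is already measured in the ion's rest frame.
Leg 2: γ = 1/√(1 − 0.808²) = 1/√0.3471 = 1.697; τ_2 = 633/1.697 = 373.0 ns.
Leg 3: 449 ns is already measured in the ion's rest frame.
Leg 4: γ = 1/√(1 − 0.800²) = 5/3 ≈ 1.667; τ_4 = 302/1.667 = 181.2 ns.
Total: 508.0 + 373.0 + 449.0 + 181.2 ns.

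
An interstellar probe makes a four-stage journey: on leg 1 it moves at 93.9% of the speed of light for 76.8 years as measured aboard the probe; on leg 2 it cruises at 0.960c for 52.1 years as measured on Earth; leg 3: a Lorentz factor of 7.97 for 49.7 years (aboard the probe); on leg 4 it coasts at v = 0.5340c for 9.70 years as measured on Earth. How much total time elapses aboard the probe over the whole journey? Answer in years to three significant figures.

τ = 149 years

Leg 1: 76.8 years is already measured aboard the probe.
Leg 2: γ = 1/√(1 − 0.960²) = 25/7 ≈ 3.571; τ_2 = 52.1/3.571 = 14.59 years.
Leg 3: 49.7 years is already measured aboard the probe.
Leg 4: γ = 1/√(1 − 0.5340²) = 1/√0.7148 = 1.183; τ_4 = 9.70/1.183 = 8.201 years.
Total: 76.80 + 14.59 + 49.70 + 8.201 years.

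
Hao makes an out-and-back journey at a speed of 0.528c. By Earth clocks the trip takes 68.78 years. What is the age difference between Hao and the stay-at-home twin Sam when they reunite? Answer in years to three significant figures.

Δt − τ = 10.4 years

γ = 1/√(1 − 0.528²) = 1/√0.7212 = 1.178
Hao's elapsed proper time: τ = 68.78/1.178 = 58.41 years.
Age gap = Δt − τ = 68.78 − 58.41 years.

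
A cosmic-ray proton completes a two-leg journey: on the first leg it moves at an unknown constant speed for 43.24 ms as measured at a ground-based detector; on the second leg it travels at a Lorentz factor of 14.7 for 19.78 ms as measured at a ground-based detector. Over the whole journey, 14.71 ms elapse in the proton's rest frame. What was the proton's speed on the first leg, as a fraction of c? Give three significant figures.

Leg 1: speed unknown; τ_1 = 43.24/γ_1.
Leg 2: γ = 14.7; τ_2 = 19.78/14.70 = 1.346 ms.
Total proper time: τ_1 + 1.346 = 14.71, so τ_1 = 14.71 − 1.346 = 13.36 ms.
γ_1 = 43.24/13.36 = 3.235; β = √(1 − 1/γ²) = √0.9045.

β = 0.951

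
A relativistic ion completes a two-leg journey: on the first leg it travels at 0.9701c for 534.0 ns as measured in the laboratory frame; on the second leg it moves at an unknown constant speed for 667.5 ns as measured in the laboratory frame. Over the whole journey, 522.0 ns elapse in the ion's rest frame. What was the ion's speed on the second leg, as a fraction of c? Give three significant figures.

β = 0.809

Leg 1: γ = 1/√(1 − 0.9701²) = 1/√0.05891 = 4.120; τ_1 = 534.0/4.120 = 129.6 ns.
Leg 2: speed unknown; τ_2 = 667.5/γ_2.
Total proper time: 129.6 + τ_2 = 522.0, so τ_2 = 522.0 − 129.6 = 392.4 ns.
γ_2 = 667.5/392.4 = 1.701; β = √(1 − 1/γ²) = √0.6544.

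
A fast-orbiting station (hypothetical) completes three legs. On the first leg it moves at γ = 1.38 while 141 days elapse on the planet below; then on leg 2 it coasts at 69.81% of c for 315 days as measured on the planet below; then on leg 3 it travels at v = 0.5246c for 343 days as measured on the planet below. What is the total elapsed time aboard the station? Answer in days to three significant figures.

τ = 620 days

Leg 1: γ = 1.38; τ_1 = 141/1.380 = 102.2 days.
Leg 2: β = 0.6981; γ = 1/√(1 − 0.6981²) = 1/√0.5127 = 1.397; τ_2 = 315/1.397 = 225.5 days.
Leg 3: γ = 1/√(1 − 0.5246²) = 1/√0.7248 = 1.175; τ_3 = 343/1.175 = 292.0 days.
Total: 102.2 + 225.5 + 292.0 days.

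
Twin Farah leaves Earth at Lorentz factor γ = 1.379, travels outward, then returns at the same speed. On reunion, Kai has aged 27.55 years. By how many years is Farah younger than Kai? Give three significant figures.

Δt − τ = 7.57 years

γ = 1.379
Farah's elapsed proper time: τ = 27.55/1.379 = 19.98 years.
Age gap = Δt − τ = 27.55 − 19.98 years.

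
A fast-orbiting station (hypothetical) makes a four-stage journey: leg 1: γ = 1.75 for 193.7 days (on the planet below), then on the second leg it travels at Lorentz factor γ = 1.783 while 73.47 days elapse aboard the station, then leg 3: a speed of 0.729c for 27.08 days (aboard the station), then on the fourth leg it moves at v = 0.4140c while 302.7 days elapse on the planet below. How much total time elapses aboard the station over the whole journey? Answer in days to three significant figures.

Leg 1: γ = 1.75; τ_1 = 193.7/1.750 = 110.7 days.
Leg 2: 73.47 days is already measured aboard the station.
Leg 3: 27.08 days is already measured aboard the station.
Leg 4: γ = 1/√(1 − 0.4140²) = 1/√0.8286 = 1.099; τ_4 = 302.7/1.099 = 275.5 days.
Total: 110.7 + 73.47 + 27.08 + 275.5 days.

τ = 487 days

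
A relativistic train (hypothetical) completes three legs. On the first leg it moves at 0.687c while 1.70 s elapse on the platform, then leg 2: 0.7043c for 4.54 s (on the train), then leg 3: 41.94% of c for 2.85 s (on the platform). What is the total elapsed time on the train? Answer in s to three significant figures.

Leg 1: γ = 1/√(1 − 0.687²) = 1/√0.5280 = 1.376; τ_1 = 1.70/1.376 = 1.235 s.
Leg 2: 4.54 s is already measured on the train.
Leg 3: β = 0.4194; γ = 1/√(1 − 0.4194²) = 1/√0.8241 = 1.102; τ_3 = 2.85/1.102 = 2.587 s.
Total: 1.235 + 4.540 + 2.587 s.

τ = 8.36 s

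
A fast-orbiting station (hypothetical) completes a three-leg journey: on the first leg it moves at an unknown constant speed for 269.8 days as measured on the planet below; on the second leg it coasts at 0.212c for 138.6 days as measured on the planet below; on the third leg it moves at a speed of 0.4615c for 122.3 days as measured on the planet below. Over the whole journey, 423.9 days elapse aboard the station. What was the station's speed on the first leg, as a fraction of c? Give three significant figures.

β = 0.745

Leg 1: speed unknown; τ_1 = 269.8/γ_1.
Leg 2: γ = 1/√(1 − 0.212²) = 1/√0.9551 = 1.023; τ_2 = 138.6/1.023 = 135.4 days.
Leg 3: γ = 1/√(1 − 0.4615²) = 1/√0.7870 = 1.127; τ_3 = 122.3/1.127 = 108.5 days.
Total proper time: τ_1 + 135.4 + 108.5 = 423.9, so τ_1 = 423.9 − 243.9 = 180.0 days.
γ_1 = 269.8/180.0 = 1.499; β = √(1 − 1/γ²) = √0.5551.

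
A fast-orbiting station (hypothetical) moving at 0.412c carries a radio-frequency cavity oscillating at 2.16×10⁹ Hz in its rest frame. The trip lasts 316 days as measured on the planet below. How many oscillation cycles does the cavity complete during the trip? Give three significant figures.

γ = 1/√(1 − 0.412²) = 1/√0.8303 = 1.097
The oscillator's own cycle count is N = f × τ where τ is the proper time aboard the station. τ = Δt/γ = 316/1.097 = 287.9 days = 2.488×10⁷ s.
N = 2.16×10⁹ × 2.488×10⁷ = 5.374×10¹⁶.

N = 5.37×10¹⁶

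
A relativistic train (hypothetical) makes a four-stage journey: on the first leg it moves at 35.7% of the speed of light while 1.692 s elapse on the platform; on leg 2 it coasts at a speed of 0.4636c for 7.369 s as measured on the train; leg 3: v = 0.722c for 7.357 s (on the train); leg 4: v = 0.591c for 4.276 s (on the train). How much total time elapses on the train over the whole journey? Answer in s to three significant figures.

τ = 20.6 s

Leg 1: β = 0.357; γ = 1/√(1 − 0.357²) = 1/√0.8726 = 1.071; τ_1 = 1.692/1.071 = 1.581 s.
Leg 2: 7.369 s is already measured on the train.
Leg 3: 7.357 s is already measured on the train.
Leg 4: 4.276 s is already measured on the train.
Total: 1.581 + 7.369 + 7.357 + 4.276 s.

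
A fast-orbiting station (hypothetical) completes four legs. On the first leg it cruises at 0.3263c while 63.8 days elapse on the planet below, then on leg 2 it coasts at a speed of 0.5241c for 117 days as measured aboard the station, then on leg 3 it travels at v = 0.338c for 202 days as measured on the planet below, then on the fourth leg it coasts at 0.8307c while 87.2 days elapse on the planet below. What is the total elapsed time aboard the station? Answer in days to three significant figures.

τ = 416 days

Leg 1: γ = 1/√(1 − 0.3263²) = 1/√0.8935 = 1.058; τ_1 = 63.8/1.058 = 60.31 days.
Leg 2: 117 days is already measured aboard the station.
Leg 3: γ = 1/√(1 − 0.338²) = 1/√0.8858 = 1.063; τ_3 = 202/1.063 = 190.1 days.
Leg 4: γ = 1/√(1 − 0.8307²) = 1/√0.3099 = 1.796; τ_4 = 87.2/1.796 = 48.55 days.
Total: 60.31 + 117.0 + 190.1 + 48.55 days.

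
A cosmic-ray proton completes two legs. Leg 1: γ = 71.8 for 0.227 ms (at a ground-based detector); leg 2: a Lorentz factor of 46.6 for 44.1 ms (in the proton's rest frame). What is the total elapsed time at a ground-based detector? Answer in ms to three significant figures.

Δt = 2060 ms

Leg 1: 0.227 ms is already measured at a ground-based detector.
Leg 2: γ = 46.6; Δt_2 = 46.60 × 44.1 = 2055 ms.
Total: 0.2270 + 2055 ms.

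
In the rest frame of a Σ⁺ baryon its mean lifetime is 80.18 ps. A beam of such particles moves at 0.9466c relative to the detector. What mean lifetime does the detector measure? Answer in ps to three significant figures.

Δt = 249 ps

γ = 1/√(1 − 0.9466²) = 1/√0.1039 = 3.102
The rest-frame lifetime is the proper time; the lab measures the dilated interval Δt = γτ₀ = 3.102 × 80.18 ps.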